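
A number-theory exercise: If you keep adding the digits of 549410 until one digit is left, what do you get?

5+4+9+4+1+0 = 23
2+3 = 5

5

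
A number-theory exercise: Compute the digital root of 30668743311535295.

3+0+6+6+8+7+4+3+3+1+1+5+3+5+2+9+5 = 71
7+1 = 8
(Equivalently, 30668743311535295 mod 9 = 8.)

8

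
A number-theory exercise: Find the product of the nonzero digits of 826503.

8×2×6×5×3 = 1440

1440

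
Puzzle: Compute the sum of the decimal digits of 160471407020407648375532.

86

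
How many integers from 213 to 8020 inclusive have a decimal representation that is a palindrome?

The integers in [213, 8020] that have a decimal representation that is a palindrome: 222, 232, 242, 252, 262, 272, …, 7997, 8008.
149 qualify.

149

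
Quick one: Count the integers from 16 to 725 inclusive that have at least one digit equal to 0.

134

The integers in [16, 725] that have at least one digit equal to 0: 20, 30, 40, 50, 60, 70, …, 710, 720.
134 qualify.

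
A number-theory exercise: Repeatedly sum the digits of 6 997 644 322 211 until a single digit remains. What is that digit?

6+9+9+7+6+4+4+3+2+2+2+1+1 = 56
5+6 = 11
1+1 = 2
(Equivalently, 6 997 644 322 211 mod 9 = 2.)

2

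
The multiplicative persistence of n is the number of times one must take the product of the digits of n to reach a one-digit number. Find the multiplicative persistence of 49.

3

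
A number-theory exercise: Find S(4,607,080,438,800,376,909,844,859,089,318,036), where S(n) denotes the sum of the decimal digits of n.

4+6+0+7+0+8+0+4+3+8+8+0+0+3+7+6+9+0+9+8+4+4+8+5+9+0+8+9+3+1+8+0+3+6 = 158

158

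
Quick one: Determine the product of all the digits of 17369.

1134

1×7×3×6×9 = 1134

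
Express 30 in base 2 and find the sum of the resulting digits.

4

30 in base 2 is 11110.
Digit sum: 1+1+1+1+0 = 4.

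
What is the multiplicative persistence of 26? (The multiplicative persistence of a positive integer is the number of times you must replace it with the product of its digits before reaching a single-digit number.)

2

26 → 12 → 2 (2 steps)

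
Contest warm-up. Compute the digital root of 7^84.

1

The digital root of n equals n mod 9 (or 9 when 9 | n), so we need 7^84 mod 9.
7^84 ≡ 1 (mod 9), so the digital root is 1.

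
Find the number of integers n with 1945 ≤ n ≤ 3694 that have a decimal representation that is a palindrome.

The integers in [1945, 3694] that have a decimal representation that is a palindrome: 1991, 2002, 2112, 2222, 2332, 2442, …, 3553, 3663.
18 qualify.

18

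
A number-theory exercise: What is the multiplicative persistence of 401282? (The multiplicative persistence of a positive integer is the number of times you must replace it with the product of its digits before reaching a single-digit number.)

401282 → 0 (1 step)

1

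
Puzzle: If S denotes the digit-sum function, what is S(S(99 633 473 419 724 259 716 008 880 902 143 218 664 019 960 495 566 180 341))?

14

First digit sum: 248.
2+4+8 = 14.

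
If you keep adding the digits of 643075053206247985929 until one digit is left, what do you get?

6+4+3+0+7+5+0+5+3+2+0+6+2+4+7+9+8+5+9+2+9 = 96
9+6 = 15
1+5 = 6
(Equivalently, 643075053206247985929 mod 9 = 6.)

6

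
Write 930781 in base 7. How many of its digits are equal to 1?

1

930781 in base 7 is 10624435.
The digit 1 appears 1 time.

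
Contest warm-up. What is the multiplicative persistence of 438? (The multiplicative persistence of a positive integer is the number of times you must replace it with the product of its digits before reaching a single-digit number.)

4

438 → 96 → 54 → 20 → 0 (4 steps)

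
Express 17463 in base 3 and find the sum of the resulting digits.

13

17463 in base 3 is 212221210.
Digit sum: 2+1+2+2+2+1+2+1+0 = 13.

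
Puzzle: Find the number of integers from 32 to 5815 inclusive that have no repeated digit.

3128

The integers in [32, 5815] that have no repeated digit: 32, 34, 35, 36, 37, 38, …, 5813, 5814.
3128 qualify.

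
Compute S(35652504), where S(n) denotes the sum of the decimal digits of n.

3+5+6+5+2+5+0+4 = 30

30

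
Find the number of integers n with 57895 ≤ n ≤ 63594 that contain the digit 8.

2221

The integers in [57895, 63594] that contain the digit 8: 57895, 57896, 57897, 57898, 57899, 57908, …, 63588, 63589.
2221 qualify.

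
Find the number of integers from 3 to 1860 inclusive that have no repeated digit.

The integers in [3, 1860] that have no repeated digit: 3, 4, 5, 6, 7, 8, …, 1859, 1860.
1164 qualify.

1164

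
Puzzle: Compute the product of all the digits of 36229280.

0

3×6×2×2×9×2×8×0 = 0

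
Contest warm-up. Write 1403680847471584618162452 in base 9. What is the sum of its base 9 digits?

92

1403680847471584618162452 in base 9 is 18533440122123071468361566.
Digit sum: 1+8+5+3+3+4+4+0+1+2+2+1+2+3+0+7+1+4+6+8+3+6+1+5+6+6 = 92.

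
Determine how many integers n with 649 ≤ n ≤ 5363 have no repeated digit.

2464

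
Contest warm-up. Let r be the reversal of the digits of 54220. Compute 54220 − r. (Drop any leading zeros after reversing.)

Reverse of 54220 is 2245.
54220 − 2245 = 51975

51975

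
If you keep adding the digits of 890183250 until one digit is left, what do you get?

8+9+0+1+8+3+2+5+0 = 36
3+6 = 9

9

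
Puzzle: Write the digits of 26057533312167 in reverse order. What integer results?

Reversing 26057533312167 gives 76121333575062.

76121333575062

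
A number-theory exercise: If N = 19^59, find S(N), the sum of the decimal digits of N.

334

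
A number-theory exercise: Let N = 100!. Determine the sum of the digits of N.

648

100! = 93326215443944152681699238856266700490715968264381621468592963895217599993229915608941463976156518286253697920827223758251185210916864000000000000000000000000
Sum of its 158 digits: 648.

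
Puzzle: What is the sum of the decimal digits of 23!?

99

23! = 25852016738884976640000
Sum of its 23 digits: 99.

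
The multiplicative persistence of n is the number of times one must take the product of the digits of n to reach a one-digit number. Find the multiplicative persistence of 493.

493 → 108 → 0 (2 steps)

2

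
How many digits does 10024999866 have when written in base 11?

10

10024999866 in base 11 is 428493A862, which has 10 digits.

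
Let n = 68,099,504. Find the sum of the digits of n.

41

6+8+0+9+9+5+0+4 = 41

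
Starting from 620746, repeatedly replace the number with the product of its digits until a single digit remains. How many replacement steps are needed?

1

620746 → 0 (1 step)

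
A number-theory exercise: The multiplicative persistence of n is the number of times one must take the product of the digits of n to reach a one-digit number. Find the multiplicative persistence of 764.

4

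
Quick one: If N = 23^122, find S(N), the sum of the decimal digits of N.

745

23^122 = 13514375886444401298365211006723146584181658608234936220364093057836205506348376296928523338811258580874372651091869946621719478491908451704343846775724932119505765329
Sum of its 167 digits: 745.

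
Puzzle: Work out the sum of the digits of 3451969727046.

63

3+4+5+1+9+6+9+7+2+7+0+4+6 = 63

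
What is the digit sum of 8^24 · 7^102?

496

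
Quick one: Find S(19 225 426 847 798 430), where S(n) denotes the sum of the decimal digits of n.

1+9+2+2+5+4+2+6+8+4+7+7+9+8+4+3+0 = 81

81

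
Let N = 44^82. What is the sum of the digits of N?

44^82 = 579588115792962218745394688966308577419324030256076878942465172557083869706333209944066930372322787535426609803207473038430028573966336
Sum of its 135 digits: 631.

631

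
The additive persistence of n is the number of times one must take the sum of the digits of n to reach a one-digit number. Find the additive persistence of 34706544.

2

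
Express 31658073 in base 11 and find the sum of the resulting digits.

31658073 in base 11 is 169631A7.
Digit sum: 1+6+9+6+3+1+10+7 = 43.

43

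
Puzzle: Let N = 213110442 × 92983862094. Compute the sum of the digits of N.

108

213110442 × 92983862094 = 19815831949719385548
Sum of its 20 digits: 108.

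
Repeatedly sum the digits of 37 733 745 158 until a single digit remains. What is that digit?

8

3+7+7+3+3+7+4+5+1+5+8 = 53
5+3 = 8
(Equivalently, 37 733 745 158 mod 9 = 8.)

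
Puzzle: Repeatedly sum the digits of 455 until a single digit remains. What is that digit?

5

4+5+5 = 14
1+4 = 5
(Equivalently, 455 mod 9 = 5.)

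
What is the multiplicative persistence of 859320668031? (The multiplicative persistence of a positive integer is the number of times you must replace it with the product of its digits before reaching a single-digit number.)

859320668031 → 0 (1 step)

1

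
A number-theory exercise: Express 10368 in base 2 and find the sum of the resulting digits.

3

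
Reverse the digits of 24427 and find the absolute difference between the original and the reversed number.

48015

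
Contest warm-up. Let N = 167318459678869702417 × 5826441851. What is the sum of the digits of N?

152

167318459678869702417 × 5826441851 = 974871275917822454538324653867
Sum of its 30 digits: 152.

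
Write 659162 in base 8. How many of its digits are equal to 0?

659162 in base 8 is 2407332.
The digit 0 appears 1 time.

1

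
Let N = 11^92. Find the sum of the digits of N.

445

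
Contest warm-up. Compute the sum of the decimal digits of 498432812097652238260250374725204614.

143

4+9+8+4+3+2+8+1+2+0+9+7+6+5+2+2+3+8+2+6+0+2+5+0+3+7+4+7+2+5+2+0+4+6+1+4 = 143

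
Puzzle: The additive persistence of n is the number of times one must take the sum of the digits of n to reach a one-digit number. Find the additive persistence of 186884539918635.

186884539918635 → 84 → 12 → 3 (3 steps)

3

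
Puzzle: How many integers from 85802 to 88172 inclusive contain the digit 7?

The integers in [85802, 88172] that contain the digit 7: 85807, 85817, 85827, 85837, 85847, 85857, …, 88171, 88172.
1338 qualify.

1338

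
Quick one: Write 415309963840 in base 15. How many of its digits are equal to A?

415309963840 in base 15 is AC0AA3917A.
The digit A appears 4 times.

4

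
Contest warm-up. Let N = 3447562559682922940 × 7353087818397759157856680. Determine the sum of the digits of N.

3447562559682922940 × 7353087818397759157856680 = 25350230260768698193144444429539528004239200
Sum of its 44 digits: 173.

173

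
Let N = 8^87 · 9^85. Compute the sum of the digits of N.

684

8^87 · 9^85 = 4780157107643648251214911767236537090544360262279586707932475285435327785012596306399590850223398043267911538422073053535363822836984070167422135702184943157248
Sum of its 160 digits: 684.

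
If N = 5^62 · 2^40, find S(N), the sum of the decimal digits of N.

67

5^62 · 2^40 = 23841857910156250000000000000000000000000000000000000000
Sum of its 56 digits: 67.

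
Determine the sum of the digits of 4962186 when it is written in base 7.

18

4962186 in base 7 is 60115005.
Digit sum: 6+0+1+1+5+0+0+5 = 18.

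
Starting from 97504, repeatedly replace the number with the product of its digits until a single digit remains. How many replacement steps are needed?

1

97504 → 0 (1 step)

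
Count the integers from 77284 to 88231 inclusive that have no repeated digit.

The integers in [77284, 88231] that have no repeated digit: 78012, 78013, 78014, 78015, 78016, 78019, …, 87964, 87965.
3360 qualify.

3360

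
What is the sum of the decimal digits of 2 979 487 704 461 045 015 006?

89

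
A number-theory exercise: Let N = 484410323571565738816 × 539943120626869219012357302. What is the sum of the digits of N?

180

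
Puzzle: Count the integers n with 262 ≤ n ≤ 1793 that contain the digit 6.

The integers in [262, 1793] that contain the digit 6: 262, 263, 264, 265, 266, 267, …, 1776, 1786.
457 qualify.

457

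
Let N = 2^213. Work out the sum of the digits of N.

2^213 = 13164036458569648337239753460458804039861886925068638906788872192
Sum of its 65 digits: 323.

323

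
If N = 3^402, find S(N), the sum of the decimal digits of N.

3^402 = 634957119778979931412178444183413165948571546515085841865841008883358769964246407409213686765024207423394571013428203206802368137646421100247305760090817313251642567913842818731989550006792009
Sum of its 192 digits: 828.

828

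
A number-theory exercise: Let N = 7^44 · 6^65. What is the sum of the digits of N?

7^44 · 6^65 = 5809584000949785209770262259573962798829382640657350660884133129602459072457978178174976
Sum of its 88 digits: 432.

432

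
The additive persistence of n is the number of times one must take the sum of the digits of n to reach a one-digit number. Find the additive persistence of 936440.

2

936440 → 26 → 8 (2 steps)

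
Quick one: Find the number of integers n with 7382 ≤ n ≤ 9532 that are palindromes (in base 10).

21

The integers in [7382, 9532] that are palindromes (in base 10): 7447, 7557, 7667, 7777, 7887, 7997, …, 9339, 9449.
21 qualify.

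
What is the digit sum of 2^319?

2^319 = 1067993517960455041197510853084776057301352261178326384973520803911109862890320275011481043468288
Sum of its 97 digits: 398.

398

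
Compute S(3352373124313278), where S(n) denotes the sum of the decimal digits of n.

3+3+5+2+3+7+3+1+2+4+3+1+3+2+7+8 = 57

57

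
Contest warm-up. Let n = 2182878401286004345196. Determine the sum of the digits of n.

2+1+8+2+8+7+8+4+0+1+2+8+6+0+0+4+3+4+5+1+9+6 = 89

89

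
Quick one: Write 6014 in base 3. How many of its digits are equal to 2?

6014 in base 3 is 22020202.
The digit 2 appears 5 times.

5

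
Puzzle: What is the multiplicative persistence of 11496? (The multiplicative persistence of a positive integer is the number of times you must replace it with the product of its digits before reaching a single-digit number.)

3

11496 → 216 → 12 → 2 (3 steps)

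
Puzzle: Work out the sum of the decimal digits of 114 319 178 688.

1+1+4+3+1+9+1+7+8+6+8+8 = 57

57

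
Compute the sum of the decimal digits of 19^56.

19^56 = 407569478172909828847318650548420153417875032325531352984650263038054881
Sum of its 72 digits: 316.

316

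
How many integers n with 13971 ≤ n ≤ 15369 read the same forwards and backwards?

14

The integers in [13971, 15369] that read the same forwards and backwards: 14041, 14141, 14241, 14341, 14441, 14541, …, 15251, 15351.
14 qualify.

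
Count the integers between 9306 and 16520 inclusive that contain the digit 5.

The integers in [9306, 16520] that contain the digit 5: 9315, 9325, 9335, 9345, 9350, 9351, …, 16519, 16520.
2684 qualify.

2684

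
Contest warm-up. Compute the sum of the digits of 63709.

25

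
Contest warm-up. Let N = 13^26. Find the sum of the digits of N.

13^26 = 91733330193268616658399616009
Sum of its 29 digits: 133.

133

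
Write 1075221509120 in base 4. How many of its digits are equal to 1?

1075221509120 in base 4 is 33221120030203100000.
The digit 1 appears 3 times.

3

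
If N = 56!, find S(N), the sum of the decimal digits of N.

56! = 710998587804863451854045647463724949736497978881168458687447040000000000000
Sum of its 75 digits: 333.

333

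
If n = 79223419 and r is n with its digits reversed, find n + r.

Reverse of 79223419 is 91432297.
79223419 + 91432297 = 170655716

170655716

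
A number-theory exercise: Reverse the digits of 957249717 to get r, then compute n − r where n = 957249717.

239306958

Reverse of 957249717 is 717942759.
957249717 − 717942759 = 239306958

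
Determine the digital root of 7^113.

4

The digital root of n equals n mod 9 (or 9 when 9 | n), so we need 7^113 mod 9.
7^113 ≡ 4 (mod 9), so the digital root is 4.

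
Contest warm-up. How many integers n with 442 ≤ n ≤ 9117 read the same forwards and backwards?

137

The integers in [442, 9117] that read the same forwards and backwards: 444, 454, 464, 474, 484, 494, …, 8998, 9009.
137 qualify.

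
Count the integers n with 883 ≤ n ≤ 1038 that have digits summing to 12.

The integers in [883, 1038] that have digits summing to 12: 903, 912, 921, 930, 1029, 1038.
6 qualify.

6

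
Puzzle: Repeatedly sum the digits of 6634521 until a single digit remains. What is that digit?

9

6+6+3+4+5+2+1 = 27
2+7 = 9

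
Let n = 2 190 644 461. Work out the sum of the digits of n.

2+1+9+0+6+4+4+4+6+1 = 37

37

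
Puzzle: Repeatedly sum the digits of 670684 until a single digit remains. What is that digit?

4

6+7+0+6+8+4 = 31
3+1 = 4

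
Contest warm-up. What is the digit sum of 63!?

63! = 1982608315404440064116146708361898137544773690227268628106279599612729753600000000000000
Sum of its 88 digits: 333.

333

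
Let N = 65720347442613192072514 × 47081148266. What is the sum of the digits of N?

65720347442613192072514 × 47081148266 = 3094189422038705622453567457360724
Sum of its 34 digits: 143.

143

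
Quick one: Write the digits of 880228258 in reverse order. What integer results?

Reversing 880228258 gives 852822088.

852822088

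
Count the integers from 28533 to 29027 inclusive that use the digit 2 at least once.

495

The integers in [28533, 29027] that use the digit 2 at least once: 28533, 28534, 28535, 28536, 28537, 28538, …, 29026, 29027.
495 qualify.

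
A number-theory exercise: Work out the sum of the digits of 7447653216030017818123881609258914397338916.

7+4+4+7+6+5+3+2+1+6+0+3+0+0+1+7+8+1+8+1+2+3+8+8+1+6+0+9+2+5+8+9+1+4+3+9+7+3+3+8+9+1+6 = 189

189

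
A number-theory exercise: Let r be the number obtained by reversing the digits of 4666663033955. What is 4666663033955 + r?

10259966700619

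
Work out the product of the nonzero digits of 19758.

2520

1×9×7×5×8 = 2520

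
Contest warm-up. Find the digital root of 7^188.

The digital root of n equals n mod 9 (or 9 when 9 | n), so we need 7^188 mod 9.
7^188 ≡ 4 (mod 9), so the digital root is 4.

4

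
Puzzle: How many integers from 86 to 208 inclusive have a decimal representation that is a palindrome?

The integers in [86, 208] that have a decimal representation that is a palindrome: 88, 99, 101, 111, 121, 131, …, 191, 202.
13 qualify.

13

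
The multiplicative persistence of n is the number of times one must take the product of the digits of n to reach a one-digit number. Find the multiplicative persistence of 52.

52 → 10 → 0 (2 steps)

2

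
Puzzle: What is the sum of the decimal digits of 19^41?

208

19^41 = 26847115986241183138017674520015691090350184323352819
Sum of its 53 digits: 208.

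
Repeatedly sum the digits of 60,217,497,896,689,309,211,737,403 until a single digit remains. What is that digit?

6+0+2+1+7+4+9+7+8+9+6+6+8+9+3+0+9+2+1+1+7+3+7+4+0+3 = 122
1+2+2 = 5

5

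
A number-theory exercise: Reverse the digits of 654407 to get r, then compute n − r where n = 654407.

Reverse of 654407 is 704456.
654407 − 704456 = -50049

-50049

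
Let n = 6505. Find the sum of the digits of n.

16

6+5+0+5 = 16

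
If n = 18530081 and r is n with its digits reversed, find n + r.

36533662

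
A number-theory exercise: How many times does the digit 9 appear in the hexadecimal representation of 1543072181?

1543072181 in base 16 is 5BF969B5.
The digit 9 appears 2 times.

2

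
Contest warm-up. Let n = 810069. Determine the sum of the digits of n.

24

8+1+0+0+6+9 = 24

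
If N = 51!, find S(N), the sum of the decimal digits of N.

51! = 1551118753287382280224243016469303211063259720016986112000000000000
Sum of its 67 digits: 198.

198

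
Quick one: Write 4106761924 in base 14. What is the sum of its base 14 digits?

70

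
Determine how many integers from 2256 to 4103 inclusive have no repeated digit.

954

The integers in [2256, 4103] that have no repeated digit: 2301, 2304, 2305, 2306, 2307, 2308, …, 4102, 4103.
954 qualify.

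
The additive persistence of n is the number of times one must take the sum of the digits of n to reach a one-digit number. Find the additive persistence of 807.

807 → 15 → 6 (2 steps)

2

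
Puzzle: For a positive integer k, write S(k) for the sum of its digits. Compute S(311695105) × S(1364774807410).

S(311695105) = 3+1+1+6+9+5+1+0+5 = 31.
S(1364774807410) = 1+3+6+4+7+7+4+8+0+7+4+1+0 = 52.
31 · 52 = 1612.

1612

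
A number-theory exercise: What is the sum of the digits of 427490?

4+2+7+4+9+0 = 26

26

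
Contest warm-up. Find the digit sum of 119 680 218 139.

1+1+9+6+8+0+2+1+8+1+3+9 = 49

49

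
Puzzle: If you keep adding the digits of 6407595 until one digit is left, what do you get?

9

6+4+0+7+5+9+5 = 36
3+6 = 9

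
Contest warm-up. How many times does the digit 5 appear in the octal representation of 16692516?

1

16692516 in base 8 is 77532444.
The digit 5 appears 1 time.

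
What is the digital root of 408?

3

4+0+8 = 12
1+2 = 3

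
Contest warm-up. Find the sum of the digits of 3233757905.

3+2+3+3+7+5+7+9+0+5 = 44

44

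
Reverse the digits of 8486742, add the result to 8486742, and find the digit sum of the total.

33

Reversal of 8486742 is 2476848; 8486742 + 2476848 = 10963590.
Digit sum of 10963590: 1+0+9+6+3+5+9+0 = 33.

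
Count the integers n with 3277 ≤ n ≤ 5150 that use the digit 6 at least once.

The integers in [3277, 5150] that use the digit 6 at least once: 3286, 3296, 3306, 3316, 3326, 3336, …, 5136, 5146.
511 qualify.

511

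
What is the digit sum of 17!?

17! = 355687428096000
Sum of its 15 digits: 63.

63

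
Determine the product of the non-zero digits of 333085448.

3×3×3×8×5×4×4×8 = 138240

138240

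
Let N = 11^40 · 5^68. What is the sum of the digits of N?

11^40 · 5^68 = 153344322537790719638557763493492358168677940966941053435590447406866587698459625244140625
Sum of its 90 digits: 436.

436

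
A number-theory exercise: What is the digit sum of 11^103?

11^103 = 183419950243034416150615067760513065492078248272511988225179616219182853139141215180072943291117298699627331
Sum of its 108 digits: 443.

443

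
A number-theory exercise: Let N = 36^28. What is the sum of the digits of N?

162

36^28 = 37711171281396032013366321198900157303750656
Sum of its 44 digits: 162.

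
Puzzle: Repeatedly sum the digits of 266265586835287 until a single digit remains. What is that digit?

2+6+6+2+6+5+5+8+6+8+3+5+2+8+7 = 79
7+9 = 16
1+6 = 7
(Equivalently, 266265586835287 mod 9 = 7.)

7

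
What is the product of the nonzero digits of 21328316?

1728

2×1×3×2×8×3×1×6 = 1728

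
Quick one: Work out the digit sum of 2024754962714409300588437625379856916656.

2+0+2+4+7+5+4+9+6+2+7+1+4+4+0+9+3+0+0+5+8+8+4+3+7+6+2+5+3+7+9+8+5+6+9+1+6+6+5+6 = 188

188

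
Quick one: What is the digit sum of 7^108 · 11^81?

755

7^108 · 11^81 = 42014172997387988560717525095170042245944236670491396465615868163113792808901792390957550262146980012119680279169575070061129167203561044493114421184824436440233987342569757611
Sum of its 176 digits: 755.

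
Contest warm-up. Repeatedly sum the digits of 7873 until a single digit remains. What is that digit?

7+8+7+3 = 25
2+5 = 7
(Equivalently, 7873 mod 9 = 7.)

7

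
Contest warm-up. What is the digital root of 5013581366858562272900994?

6

5+0+1+3+5+8+1+3+6+6+8+5+8+5+6+2+2+7+2+9+0+0+9+9+4 = 114
1+1+4 = 6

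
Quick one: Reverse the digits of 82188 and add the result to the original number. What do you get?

Reverse of 82188 is 88128.
82188 + 88128 = 170316

170316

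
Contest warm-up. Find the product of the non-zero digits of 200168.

2×1×6×8 = 96

96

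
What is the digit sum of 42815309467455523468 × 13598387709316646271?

186

42815309467455523468 × 13598387709316646271 = 582219178032835833915993042176495187828
Sum of its 39 digits: 186.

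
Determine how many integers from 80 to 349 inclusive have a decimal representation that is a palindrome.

The integers in [80, 349] that have a decimal representation that is a palindrome: 88, 99, 101, 111, 121, 131, …, 333, 343.
27 qualify.

27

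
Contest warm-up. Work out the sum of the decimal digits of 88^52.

88^52 = 129747486041580295223802848692363338226690372051723219635671503410519008289856411401785494259950944256
Sum of its 102 digits: 439.

439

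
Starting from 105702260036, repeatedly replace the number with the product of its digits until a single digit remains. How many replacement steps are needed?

1

105702260036 → 0 (1 step)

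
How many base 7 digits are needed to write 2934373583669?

2934373583669 in base 7 is 422000340631163, which has 15 digits.

15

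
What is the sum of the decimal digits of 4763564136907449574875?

114

4+7+6+3+5+6+4+1+3+6+9+0+7+4+4+9+5+7+4+8+7+5 = 114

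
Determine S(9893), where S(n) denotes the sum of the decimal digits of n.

29

9+8+9+3 = 29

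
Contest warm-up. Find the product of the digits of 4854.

640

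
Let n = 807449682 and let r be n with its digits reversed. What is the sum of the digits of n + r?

42

Reversal of 807449682 is 286944708; 807449682 + 286944708 = 1094394390.
Digit sum of 1094394390: 1+0+9+4+3+9+4+3+9+0 = 42.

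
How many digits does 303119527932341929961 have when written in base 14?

303119527932341929961 in base 14 is 9D267B663914334625, which has 18 digits.

18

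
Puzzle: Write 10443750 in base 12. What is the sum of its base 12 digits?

42

10443750 in base 12 is 35B7A06.
Digit sum: 3+5+11+7+10+0+6 = 42.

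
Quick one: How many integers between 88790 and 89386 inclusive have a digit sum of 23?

The integers in [88790, 89386] that have a digit sum of 23: 89006, 89015, 89024, 89033, 89042, 89051, …, 89321, 89330.
22 qualify.

22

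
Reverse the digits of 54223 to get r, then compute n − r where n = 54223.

21978

Reverse of 54223 is 32245.
54223 − 32245 = 21978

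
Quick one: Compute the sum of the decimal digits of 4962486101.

4+9+6+2+4+8+6+1+0+1 = 41

41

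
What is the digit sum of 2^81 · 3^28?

2^81 · 3^28 = 55312690137534983209152306841777078272
Sum of its 38 digits: 162.

162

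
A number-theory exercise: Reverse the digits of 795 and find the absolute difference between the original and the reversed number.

198

Reverse of 795 is 597.
|795 − 597| = 198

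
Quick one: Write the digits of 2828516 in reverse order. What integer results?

6158282

Reversing 2828516 gives 6158282.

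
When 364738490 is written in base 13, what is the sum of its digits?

364738490 in base 13 is 5A7467BC.
Digit sum: 5+10+7+4+6+7+11+12 = 62.

62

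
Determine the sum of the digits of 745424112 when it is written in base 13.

745424112 in base 13 is BB584A74.
Digit sum: 11+11+5+8+4+10+7+4 = 60.

60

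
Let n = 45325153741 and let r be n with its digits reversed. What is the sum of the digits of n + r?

35

Reversal of 45325153741 is 14735152354; 45325153741 + 14735152354 = 60060306095.
Digit sum of 60060306095: 6+0+0+6+0+3+0+6+0+9+5 = 35.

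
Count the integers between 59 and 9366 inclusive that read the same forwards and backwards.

The integers in [59, 9366] that read the same forwards and backwards: 66, 77, 88, 99, 101, 111, …, 9229, 9339.
178 qualify.

178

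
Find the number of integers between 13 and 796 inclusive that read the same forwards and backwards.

77

The integers in [13, 796] that read the same forwards and backwards: 22, 33, 44, 55, 66, 77, …, 777, 787.
77 qualify.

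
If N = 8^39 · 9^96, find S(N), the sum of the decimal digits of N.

8^39 · 9^96 = 6726519396546181211957878281257765541274860732764651269330064150791285166879943004666673037037450204462369703079761912845565952
Sum of its 127 digits: 576.

576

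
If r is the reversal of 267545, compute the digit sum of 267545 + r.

Reversal of 267545 is 545762; 267545 + 545762 = 813307.
Digit sum of 813307: 8+1+3+3+0+7 = 22.

22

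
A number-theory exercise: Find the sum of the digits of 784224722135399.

68

7+8+4+2+2+4+7+2+2+1+3+5+3+9+9 = 68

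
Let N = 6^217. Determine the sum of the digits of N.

6^217 = 7224725205889410649212540341143700420020396160744719346148727326870123334263820738224512851407547149623920737629697012475969154152959371374689816692007936300343137140736
Sum of its 169 digits: 693.

693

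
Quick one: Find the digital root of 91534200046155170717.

9+1+5+3+4+2+0+0+0+4+6+1+5+5+1+7+0+7+1+7 = 68
6+8 = 14
1+4 = 5
(Equivalently, 91534200046155170717 mod 9 = 5.)

5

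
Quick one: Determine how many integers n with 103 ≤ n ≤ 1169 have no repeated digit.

The integers in [103, 1169] that have no repeated digit: 103, 104, 105, 106, 107, 108, …, 1097, 1098.
703 qualify.

703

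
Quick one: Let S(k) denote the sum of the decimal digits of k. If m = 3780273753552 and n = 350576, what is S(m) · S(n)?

1482

S(3780273753552) = 3+7+8+0+2+7+3+7+5+3+5+5+2 = 57.
S(350576) = 3+5+0+5+7+6 = 26.
57 · 26 = 1482.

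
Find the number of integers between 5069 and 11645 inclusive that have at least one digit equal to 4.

The integers in [5069, 11645] that have at least one digit equal to 4: 5074, 5084, 5094, 5104, 5114, 5124, …, 11644, 11645.
1815 qualify.

1815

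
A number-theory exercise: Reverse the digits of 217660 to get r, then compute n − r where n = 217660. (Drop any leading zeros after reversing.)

150948

Reverse of 217660 is 66712.
217660 − 66712 = 150948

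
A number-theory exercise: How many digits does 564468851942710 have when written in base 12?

564468851942710 in base 12 is 53385A184B875A, which has 14 digits.

14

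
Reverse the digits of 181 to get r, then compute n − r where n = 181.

0

Reverse of 181 is 181.
181 − 181 = 0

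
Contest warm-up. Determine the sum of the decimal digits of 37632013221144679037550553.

3+7+6+3+2+0+1+3+2+2+1+1+4+4+6+7+9+0+3+7+5+5+0+5+5+3 = 94

94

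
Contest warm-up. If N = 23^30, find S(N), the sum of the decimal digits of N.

199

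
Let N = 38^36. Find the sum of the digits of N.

38^36 = 745091275609414115000297266520861342877761335755135778816
Sum of its 57 digits: 244.

244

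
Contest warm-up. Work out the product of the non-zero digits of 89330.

8×9×3×3 = 648

648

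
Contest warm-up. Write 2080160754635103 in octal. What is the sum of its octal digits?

70

2080160754635103 in base 8 is 73076245266610537.
Digit sum: 7+3+0+7+6+2+4+5+2+6+6+6+1+0+5+3+7 = 70.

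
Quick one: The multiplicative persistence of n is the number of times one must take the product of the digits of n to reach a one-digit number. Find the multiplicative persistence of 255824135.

2

255824135 → 48000 → 0 (2 steps)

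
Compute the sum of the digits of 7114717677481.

7+1+1+4+7+1+7+6+7+7+4+8+1 = 61

61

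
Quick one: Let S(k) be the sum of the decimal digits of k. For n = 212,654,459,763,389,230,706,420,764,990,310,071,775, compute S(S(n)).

First digit sum: 164.
1+6+4 = 11.

11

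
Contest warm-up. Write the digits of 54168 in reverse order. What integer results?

86145

Reversing 54168 gives 86145.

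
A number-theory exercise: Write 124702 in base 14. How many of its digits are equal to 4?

124702 in base 14 is 33634.
The digit 4 appears 1 time.

1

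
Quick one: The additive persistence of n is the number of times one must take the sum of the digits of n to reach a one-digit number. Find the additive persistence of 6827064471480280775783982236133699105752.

6827064471480280775783982236133699105752 → 185 → 14 → 5 (3 steps)

3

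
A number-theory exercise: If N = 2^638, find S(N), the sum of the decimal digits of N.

2^638 = 1140610154405548804660292901425072831223307126812139982644798129474818791802169346626478202829342849944660577393398601827672176180343859499563165329930553547062998668590066237520718548061650944
Sum of its 193 digits: 868.

868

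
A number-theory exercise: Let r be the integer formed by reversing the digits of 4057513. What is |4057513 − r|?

Reverse of 4057513 is 3157504.
|4057513 − 3157504| = 900009

900009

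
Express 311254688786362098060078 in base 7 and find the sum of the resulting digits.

78

311254688786362098060078 in base 7 is 4510442651113341500435311245.
Digit sum: 4+5+1+0+4+4+2+6+5+1+1+1+3+3+4+1+5+0+0+4+3+5+3+1+1+2+4+5 = 78.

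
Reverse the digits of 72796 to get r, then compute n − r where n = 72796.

Reverse of 72796 is 69727.
72796 − 69727 = 3069

3069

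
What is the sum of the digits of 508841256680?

5+0+8+8+4+1+2+5+6+6+8+0 = 53

53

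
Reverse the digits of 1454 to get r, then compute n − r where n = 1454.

-3087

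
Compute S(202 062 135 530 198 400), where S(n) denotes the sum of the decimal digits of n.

51

2+0+2+0+6+2+1+3+5+5+3+0+1+9+8+4+0+0 = 51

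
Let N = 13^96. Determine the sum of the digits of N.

13^96 = 86808413954902578113899124146033582025796522106191700214004730205740649831517648547259748010923363334343041
Sum of its 107 digits: 424.

424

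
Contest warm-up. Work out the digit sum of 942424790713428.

9+4+2+4+2+4+7+9+0+7+1+3+4+2+8 = 66

66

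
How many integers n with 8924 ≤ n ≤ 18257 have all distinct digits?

The integers in [8924, 18257] that have all distinct digits: 8924, 8925, 8926, 8927, 8930, 8931, …, 18256, 18257.
2960 qualify.

2960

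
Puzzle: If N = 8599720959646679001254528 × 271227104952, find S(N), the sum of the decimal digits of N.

129

8599720959646679001254528 × 271227104952 = 2332477419280003962311516405521222656
Sum of its 37 digits: 129.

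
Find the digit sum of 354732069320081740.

3+5+4+7+3+2+0+6+9+3+2+0+0+8+1+7+4+0 = 64

64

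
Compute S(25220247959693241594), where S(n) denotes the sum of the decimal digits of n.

2+5+2+2+0+2+4+7+9+5+9+6+9+3+2+4+1+5+9+4 = 90

90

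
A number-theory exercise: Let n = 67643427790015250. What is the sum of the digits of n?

6+7+6+4+3+4+2+7+7+9+0+0+1+5+2+5+0 = 68

68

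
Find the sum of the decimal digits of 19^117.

667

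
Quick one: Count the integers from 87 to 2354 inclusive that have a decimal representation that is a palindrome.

106

The integers in [87, 2354] that have a decimal representation that is a palindrome: 88, 99, 101, 111, 121, 131, …, 2222, 2332.
106 qualify.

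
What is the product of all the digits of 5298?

5×2×9×8 = 720

720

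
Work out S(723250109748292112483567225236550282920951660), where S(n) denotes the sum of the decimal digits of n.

178

7+2+3+2+5+0+1+0+9+7+4+8+2+9+2+1+1+2+4+8+3+5+6+7+2+2+5+2+3+6+5+5+0+2+8+2+9+2+0+9+5+1+6+6+0 = 178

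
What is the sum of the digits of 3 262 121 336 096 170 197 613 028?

89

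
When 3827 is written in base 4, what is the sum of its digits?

3827 in base 4 is 323303.
Digit sum: 3+2+3+3+0+3 = 14.

14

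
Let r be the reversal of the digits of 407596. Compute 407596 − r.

-288108

Reverse of 407596 is 695704.
407596 − 695704 = -288108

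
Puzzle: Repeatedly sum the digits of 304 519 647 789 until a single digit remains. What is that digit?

9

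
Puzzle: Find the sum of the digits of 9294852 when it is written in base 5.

9294852 in base 5 is 4334413402.
Digit sum: 4+3+3+4+4+1+3+4+0+2 = 28.

28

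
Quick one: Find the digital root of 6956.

8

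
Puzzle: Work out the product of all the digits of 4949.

4×9×4×9 = 1296

1296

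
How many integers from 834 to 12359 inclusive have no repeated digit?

The integers in [834, 12359] that have no repeated digit: 834, 835, 836, 837, 839, 840, …, 12358, 12359.
5049 qualify.

5049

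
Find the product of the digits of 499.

324

4×9×9 = 324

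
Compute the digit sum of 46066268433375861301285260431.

113

4+6+0+6+6+2+6+8+4+3+3+3+7+5+8+6+1+3+0+1+2+8+5+2+6+0+4+3+1 = 113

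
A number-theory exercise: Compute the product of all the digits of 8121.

16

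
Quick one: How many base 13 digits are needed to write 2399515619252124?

14

2399515619252124 in base 13 is 7BCB8476407829, which has 14 digits.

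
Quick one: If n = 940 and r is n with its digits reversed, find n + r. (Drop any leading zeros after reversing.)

989

Reverse of 940 is 49.
940 + 49 = 989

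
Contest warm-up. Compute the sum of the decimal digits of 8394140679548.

68

8+3+9+4+1+4+0+6+7+9+5+4+8 = 68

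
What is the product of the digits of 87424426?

8×7×4×2×4×4×2×6 = 86016

86016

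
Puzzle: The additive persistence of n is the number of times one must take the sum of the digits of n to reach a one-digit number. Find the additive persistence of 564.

2

564 → 15 → 6 (2 steps)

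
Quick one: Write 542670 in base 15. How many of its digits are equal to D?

1

542670 in base 15 is AABD0.
The digit D appears 1 time.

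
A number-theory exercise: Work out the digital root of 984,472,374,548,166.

6

9+8+4+4+7+2+3+7+4+5+4+8+1+6+6 = 78
7+8 = 15
1+5 = 6
(Equivalently, 984,472,374,548,166 mod 9 = 6.)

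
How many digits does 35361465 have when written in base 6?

10

35361465 in base 6 is 3301530253, which has 10 digits.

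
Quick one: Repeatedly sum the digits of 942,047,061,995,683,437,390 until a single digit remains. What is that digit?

9+4+2+0+4+7+0+6+1+9+9+5+6+8+3+4+3+7+3+9+0 = 99
9+9 = 18
1+8 = 9

9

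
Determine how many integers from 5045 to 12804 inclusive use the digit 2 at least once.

2688

The integers in [5045, 12804] that use the digit 2 at least once: 5052, 5062, 5072, 5082, 5092, 5102, …, 12803, 12804.
2688 qualify.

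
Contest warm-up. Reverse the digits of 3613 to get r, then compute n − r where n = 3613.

Reverse of 3613 is 3163.
3613 − 3163 = 450

450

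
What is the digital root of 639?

6+3+9 = 18
1+8 = 9

9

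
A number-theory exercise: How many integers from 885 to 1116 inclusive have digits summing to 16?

The integers in [885, 1116] that have digits summing to 16: 907, 916, 925, 934, 943, 952, …, 1087, 1096.
12 qualify.

12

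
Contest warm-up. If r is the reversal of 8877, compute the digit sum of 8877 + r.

24

Reversal of 8877 is 7788; 8877 + 7788 = 16665.
Digit sum of 16665: 1+6+6+6+5 = 24.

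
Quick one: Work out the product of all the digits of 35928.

3×5×9×2×8 = 2160

2160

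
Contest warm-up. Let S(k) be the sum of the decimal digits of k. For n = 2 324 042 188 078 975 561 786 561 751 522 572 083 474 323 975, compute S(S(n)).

8

First digit sum: 206.
2+0+6 = 8.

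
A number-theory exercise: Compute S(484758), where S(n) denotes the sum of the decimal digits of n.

36

4+8+4+7+5+8 = 36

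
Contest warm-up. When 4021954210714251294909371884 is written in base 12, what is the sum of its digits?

4021954210714251294909371884 in base 12 is 42714081B4989339840860B664.
Digit sum: 4+2+7+1+4+0+8+1+11+4+9+8+9+3+3+9+8+4+0+8+6+0+11+6+6+4 = 136.

136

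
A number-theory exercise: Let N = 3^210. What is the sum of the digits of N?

3^210 = 15684240429131529254685698284890751184639406145730291592802676915731672495230992603635422093849215049
Sum of its 101 digits: 450.

450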